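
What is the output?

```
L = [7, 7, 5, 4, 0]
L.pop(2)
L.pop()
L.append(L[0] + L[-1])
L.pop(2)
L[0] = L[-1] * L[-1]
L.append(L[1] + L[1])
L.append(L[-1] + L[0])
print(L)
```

pop(2) removes 5 → [7, 7, 4, 0]
pop() removes 0 → [7, 7, 4]
append L[0]+L[-1] = 7+4 = 11 → [7, 7, 4, 11]
pop(2) removes 4 → [7, 7, 11]
L[0] = L[-1]*L[-1] = 11*11 = 121 → [121, 7, 11]
append L[1]+L[1] = 7+7 = 14 → [121, 7, 11, 14]
append L[-1]+L[0] = 14+121 = 135 → [121, 7, 11, 14, 135]

[121, 7, 11, 14, 135]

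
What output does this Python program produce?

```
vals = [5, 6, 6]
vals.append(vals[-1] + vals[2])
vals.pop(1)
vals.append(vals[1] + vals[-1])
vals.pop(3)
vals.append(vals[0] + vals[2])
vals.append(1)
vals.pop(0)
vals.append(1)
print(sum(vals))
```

append vals[-1]+vals[2] = 6+6 = 12 → [5, 6, 6, 12]
pop(1) removes 6 → [5, 6, 12]
append vals[1]+vals[-1] = 6+12 = 18 → [5, 6, 12, 18]
pop(3) removes 18 → [5, 6, 12]
append vals[0]+vals[2] = 5+12 = 17 → [5, 6, 12, 17]
append 1 → [5, 6, 12, 17, 1]
pop(0) removes 5 → [6, 12, 17, 1]
append 1 → [6, 12, 17, 1, 1]
sum = 37

37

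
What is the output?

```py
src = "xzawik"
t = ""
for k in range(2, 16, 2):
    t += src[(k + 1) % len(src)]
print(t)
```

wkzwkzw

k=2: add src[3]='w' → 'w'
k=4: add src[5]='k' → 'wk'
k=6: add src[1]='z' → 'wkz'
k=8: add src[3]='w' → 'wkzw'
k=10: add src[5]='k' → 'wkzwk'
k=12: add src[1]='z' → 'wkzwkz'
k=14: add src[3]='w' → 'wkzwkzw'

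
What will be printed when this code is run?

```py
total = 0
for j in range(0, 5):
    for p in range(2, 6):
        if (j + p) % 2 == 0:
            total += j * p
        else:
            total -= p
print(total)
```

j=0,p=2: even sum, total = 0+0 = 0
j=0,p=3: odd sum, total = 0-3 = -3
j=0,p=4: even sum, total = (-3)+0 = -3
j=0,p=5: odd sum, total = (-3)-5 = -8
j=1,p=2: odd sum, total = (-8)-2 = -10
j=1,p=3: even sum, total = (-10)+3 = -7
j=1,p=4: odd sum, total = (-7)-4 = -11
j=1,p=5: even sum, total = (-11)+5 = -6
j=2,p=2: even sum, total = (-6)+4 = -2
j=2,p=3: odd sum, total = (-2)-3 = -5
j=2,p=4: even sum, total = (-5)+8 = 3
j=2,p=5: odd sum, total = 3-5 = -2
j=3,p=2: odd sum, total = (-2)-2 = -4
j=3,p=3: even sum, total = (-4)+9 = 5
j=3,p=4: odd sum, total = 5-4 = 1
j=3,p=5: even sum, total = 1+15 = 16
j=4,p=2: even sum, total = 16+8 = 24
j=4,p=3: odd sum, total = 24-3 = 21
j=4,p=4: even sum, total = 21+16 = 37
j=4,p=5: odd sum, total = 37-5 = 32

32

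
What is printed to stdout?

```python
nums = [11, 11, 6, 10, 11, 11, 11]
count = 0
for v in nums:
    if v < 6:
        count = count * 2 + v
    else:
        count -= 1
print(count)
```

-7

v=11: not <6, count = 0-1 = -1
v=11: not <6, count = (-1)-1 = -2
v=6: not <6, count = (-2)-1 = -3
v=10: not <6, count = (-3)-1 = -4
v=11: not <6, count = (-4)-1 = -5
v=11: not <6, count = (-5)-1 = -6
v=11: not <6, count = (-6)-1 = -7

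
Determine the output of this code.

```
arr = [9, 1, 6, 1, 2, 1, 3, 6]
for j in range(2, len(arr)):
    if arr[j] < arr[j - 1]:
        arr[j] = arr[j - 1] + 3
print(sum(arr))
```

91

j=2: 6>=1, unchanged → [9, 1, 6, 1, 2, 1, 3, 6]
j=3: 1<6, arr[3] = 6+3 = 9 → [9, 1, 6, 9, 2, 1, 3, 6]
j=4: 2<9, arr[4] = 9+3 = 12 → [9, 1, 6, 9, 12, 1, 3, 6]
j=5: 1<12, arr[5] = 12+3 = 15 → [9, 1, 6, 9, 12, 15, 3, 6]
j=6: 3<15, arr[6] = 15+3 = 18 → [9, 1, 6, 9, 12, 15, 18, 6]
j=7: 6<18, arr[7] = 18+3 = 21 → [9, 1, 6, 9, 12, 15, 18, 21]
sum = 91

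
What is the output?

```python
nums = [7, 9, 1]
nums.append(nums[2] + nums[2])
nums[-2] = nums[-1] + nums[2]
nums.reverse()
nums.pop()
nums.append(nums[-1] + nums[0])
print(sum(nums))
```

append nums[2]+nums[2] = 1+1 = 2 → [7, 9, 1, 2]
nums[-2] = nums[-1]+nums[2] = 2+1 = 3 → [7, 9, 3, 2]
reverse → [2, 3, 9, 7]
pop() removes 7 → [2, 3, 9]
append nums[-1]+nums[0] = 9+2 = 11 → [2, 3, 9, 11]
sum = 25

25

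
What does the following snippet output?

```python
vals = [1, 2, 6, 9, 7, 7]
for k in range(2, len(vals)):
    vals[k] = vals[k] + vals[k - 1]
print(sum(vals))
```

k=2: vals[2] = 6+2 = 8 → [1, 2, 8, 9, 7, 7]
k=3: vals[3] = 9+8 = 17 → [1, 2, 8, 17, 7, 7]
k=4: vals[4] = 7+17 = 24 → [1, 2, 8, 17, 24, 7]
k=5: vals[5] = 7+24 = 31 → [1, 2, 8, 17, 24, 31]
sum = 83

83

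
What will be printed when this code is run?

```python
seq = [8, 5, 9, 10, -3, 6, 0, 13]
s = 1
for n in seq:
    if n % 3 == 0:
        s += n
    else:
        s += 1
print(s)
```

17

n=8: not %3==0, s = 1+1 = 2
n=5: not %3==0, s = 2+1 = 3
n=9: %3==0, s = 3+9 = 12
n=10: not %3==0, s = 12+1 = 13
n=-3: %3==0, s = 13+(-3) = 10
n=6: %3==0, s = 10+6 = 16
n=0: %3==0, s = 16+0 = 16
n=13: not %3==0, s = 16+1 = 17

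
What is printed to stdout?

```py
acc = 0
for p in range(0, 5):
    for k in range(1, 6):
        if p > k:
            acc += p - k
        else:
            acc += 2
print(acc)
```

p=0,k=1: not 0>1, acc = 0+2 = 2
p=0,k=2: not 0>2, acc = 2+2 = 4
p=0,k=3: not 0>3, acc = 4+2 = 6
p=0,k=4: not 0>4, acc = 6+2 = 8
p=0,k=5: not 0>5, acc = 8+2 = 10
p=1,k=1: not 1>1, acc = 10+2 = 12
p=1,k=2: not 1>2, acc = 12+2 = 14
p=1,k=3: not 1>3, acc = 14+2 = 16
p=1,k=4: not 1>4, acc = 16+2 = 18
p=1,k=5: not 1>5, acc = 18+2 = 20
p=2,k=1: 2>1, acc = 20+1 = 21
p=2,k=2: not 2>2, acc = 21+2 = 23
p=2,k=3: not 2>3, acc = 23+2 = 25
p=2,k=4: not 2>4, acc = 25+2 = 27
p=2,k=5: not 2>5, acc = 27+2 = 29
p=3,k=1: 3>1, acc = 29+2 = 31
p=3,k=2: 3>2, acc = 31+1 = 32
p=3,k=3: not 3>3, acc = 32+2 = 34
p=3,k=4: not 3>4, acc = 34+2 = 36
p=3,k=5: not 3>5, acc = 36+2 = 38
p=4,k=1: 4>1, acc = 38+3 = 41
p=4,k=2: 4>2, acc = 41+2 = 43
p=4,k=3: 4>3, acc = 43+1 = 44
p=4,k=4: not 4>4, acc = 44+2 = 46
p=4,k=5: not 4>5, acc = 46+2 = 48

48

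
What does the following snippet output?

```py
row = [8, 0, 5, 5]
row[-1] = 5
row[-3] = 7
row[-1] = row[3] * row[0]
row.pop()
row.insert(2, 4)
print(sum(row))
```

24

row[-1] = 5 → [8, 0, 5, 5]
row[-3] = 7 → [8, 7, 5, 5]
row[-1] = row[3]*row[0] = 5*8 = 40 → [8, 7, 5, 40]
pop() removes 40 → [8, 7, 5]
insert 4 at 2 → [8, 7, 4, 5]
sum = 24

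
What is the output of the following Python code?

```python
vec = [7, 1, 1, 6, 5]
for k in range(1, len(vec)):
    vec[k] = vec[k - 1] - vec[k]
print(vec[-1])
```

-6

k=1: vec[1] = 7-1 = 6 → [7, 6, 1, 6, 5]
k=2: vec[2] = 6-1 = 5 → [7, 6, 5, 6, 5]
k=3: vec[3] = 5-6 = -1 → [7, 6, 5, -1, 5]
k=4: vec[4] = (-1)-5 = -6 → [7, 6, 5, -1, -6]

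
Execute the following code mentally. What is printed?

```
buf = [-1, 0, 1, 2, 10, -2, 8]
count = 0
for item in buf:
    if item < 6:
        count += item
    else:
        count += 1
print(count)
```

item=-1: <6, count = 0+(-1) = -1
item=0: <6, count = (-1)+0 = -1
item=1: <6, count = (-1)+1 = 0
item=2: <6, count = 0+2 = 2
item=10: not <6, count = 2+1 = 3
item=-2: <6, count = 3+(-2) = 1
item=8: not <6, count = 1+1 = 2

2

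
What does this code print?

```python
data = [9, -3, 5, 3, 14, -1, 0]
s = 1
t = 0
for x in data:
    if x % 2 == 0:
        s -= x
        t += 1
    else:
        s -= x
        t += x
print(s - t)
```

-41

x=9: not even, s = 1-9 = -8; t=9
x=-3: not even, s = (-8)-(-3) = -5; t=6
x=5: not even, s = (-5)-5 = -10; t=11
x=3: not even, s = (-10)-3 = -13; t=14
x=14: even, s = (-13)-14 = -27; t=15
x=-1: not even, s = (-27)-(-1) = -26; t=14
x=0: even, s = (-26)-0 = -26; t=15
s-t = (-26)-15 = -41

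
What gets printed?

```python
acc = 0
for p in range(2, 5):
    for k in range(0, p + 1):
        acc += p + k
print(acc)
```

p=2,k=0: acc = 0+2 = 2
p=2,k=1: acc = 2+3 = 5
p=2,k=2: acc = 5+4 = 9
p=3,k=0: acc = 9+3 = 12
p=3,k=1: acc = 12+4 = 16
p=3,k=2: acc = 16+5 = 21
p=3,k=3: acc = 21+6 = 27
p=4,k=0: acc = 27+4 = 31
p=4,k=1: acc = 31+5 = 36
p=4,k=2: acc = 36+6 = 42
p=4,k=3: acc = 42+7 = 49
p=4,k=4: acc = 49+8 = 57

57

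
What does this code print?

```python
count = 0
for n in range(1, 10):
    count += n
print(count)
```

n=1: count = 0+1 = 1
n=2: count = 1+2 = 3
n=3: count = 3+3 = 6
n=4: count = 6+4 = 10
n=5: count = 10+5 = 15
n=6: count = 15+6 = 21
n=7: count = 21+7 = 28
n=8: count = 28+8 = 36
n=9: count = 36+9 = 45

45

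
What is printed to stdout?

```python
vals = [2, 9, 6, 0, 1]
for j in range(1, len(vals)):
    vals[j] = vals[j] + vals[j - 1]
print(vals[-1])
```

j=1: vals[1] = 9+2 = 11 → [2, 11, 6, 0, 1]
j=2: vals[2] = 6+11 = 17 → [2, 11, 17, 0, 1]
j=3: vals[3] = 0+17 = 17 → [2, 11, 17, 17, 1]
j=4: vals[4] = 1+17 = 18 → [2, 11, 17, 17, 18]

18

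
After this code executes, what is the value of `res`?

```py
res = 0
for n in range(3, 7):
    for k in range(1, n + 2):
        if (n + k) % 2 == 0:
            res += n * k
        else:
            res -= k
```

n=3,k=1: even sum, res = 0+3 = 3
n=3,k=2: odd sum, res = 3-2 = 1
n=3,k=3: even sum, res = 1+9 = 10
n=3,k=4: odd sum, res = 10-4 = 6
n=4,k=1: odd sum, res = 6-1 = 5
n=4,k=2: even sum, res = 5+8 = 13
n=4,k=3: odd sum, res = 13-3 = 10
n=4,k=4: even sum, res = 10+16 = 26
n=4,k=5: odd sum, res = 26-5 = 21
n=5,k=1: even sum, res = 21+5 = 26
n=5,k=2: odd sum, res = 26-2 = 24
n=5,k=3: even sum, res = 24+15 = 39
n=5,k=4: odd sum, res = 39-4 = 35
n=5,k=5: even sum, res = 35+25 = 60
n=5,k=6: odd sum, res = 60-6 = 54
n=6,k=1: odd sum, res = 54-1 = 53
n=6,k=2: even sum, res = 53+12 = 65
n=6,k=3: odd sum, res = 65-3 = 62
n=6,k=4: even sum, res = 62+24 = 86
n=6,k=5: odd sum, res = 86-5 = 81
n=6,k=6: even sum, res = 81+36 = 117
n=6,k=7: odd sum, res = 117-7 = 110

110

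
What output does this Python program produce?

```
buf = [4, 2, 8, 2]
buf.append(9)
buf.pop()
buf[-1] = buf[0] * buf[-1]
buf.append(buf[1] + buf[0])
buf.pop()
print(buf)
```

append 9 → [4, 2, 8, 2, 9]
pop() removes 9 → [4, 2, 8, 2]
buf[-1] = buf[0]*buf[-1] = 4*2 = 8 → [4, 2, 8, 8]
append buf[1]+buf[0] = 2+4 = 6 → [4, 2, 8, 8, 6]
pop() removes 6 → [4, 2, 8, 8]

[4, 2, 8, 8]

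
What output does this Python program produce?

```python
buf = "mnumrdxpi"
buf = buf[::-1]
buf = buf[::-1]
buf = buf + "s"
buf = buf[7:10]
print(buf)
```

pis

reverse → 'ipxdrmunm'
reverse → 'mnumrdxpi'
+ 's' → 'mnumrdxpis'
slice [7:10] → 'pis'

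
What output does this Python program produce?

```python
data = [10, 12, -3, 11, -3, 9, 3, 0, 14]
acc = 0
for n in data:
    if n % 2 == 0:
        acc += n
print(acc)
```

n=10: even, acc = 0+10 = 10
n=12: even, acc = 10+12 = 22
n=-3: not even
n=11: not even
n=-3: not even
n=9: not even
n=3: not even
n=0: even, acc = 22+0 = 22
n=14: even, acc = 22+14 = 36

36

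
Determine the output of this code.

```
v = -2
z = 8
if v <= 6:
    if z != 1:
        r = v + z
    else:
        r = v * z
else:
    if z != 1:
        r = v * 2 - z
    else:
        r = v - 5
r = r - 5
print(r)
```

1

v=-2, z=8
v <= 6 is True; z != 1 is True
→ r = v + z = 6
r = 6-5 = 1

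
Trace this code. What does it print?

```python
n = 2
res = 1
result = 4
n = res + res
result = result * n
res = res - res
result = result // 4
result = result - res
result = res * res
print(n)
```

n = 1+1 = 2
result = 4*2 = 8
res = 1-1 = 0
result = 8//4 = 2
result = 2-0 = 2
result = 0*0 = 0

2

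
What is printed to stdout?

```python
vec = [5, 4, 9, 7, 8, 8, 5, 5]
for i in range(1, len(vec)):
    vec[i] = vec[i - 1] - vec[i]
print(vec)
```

i=1: vec[1] = 5-4 = 1 → [5, 1, 9, 7, 8, 8, 5, 5]
i=2: vec[2] = 1-9 = -8 → [5, 1, -8, 7, 8, 8, 5, 5]
i=3: vec[3] = (-8)-7 = -15 → [5, 1, -8, -15, 8, 8, 5, 5]
i=4: vec[4] = (-15)-8 = -23 → [5, 1, -8, -15, -23, 8, 5, 5]
i=5: vec[5] = (-23)-8 = -31 → [5, 1, -8, -15, -23, -31, 5, 5]
i=6: vec[6] = (-31)-5 = -36 → [5, 1, -8, -15, -23, -31, -36, 5]
i=7: vec[7] = (-36)-5 = -41 → [5, 1, -8, -15, -23, -31, -36, -41]

[5, 1, -8, -15, -23, -31, -36, -41]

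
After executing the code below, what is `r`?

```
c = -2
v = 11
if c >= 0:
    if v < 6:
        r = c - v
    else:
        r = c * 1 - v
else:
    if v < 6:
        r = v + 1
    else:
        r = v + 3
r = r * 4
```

56

c=-2, v=11
c >= 0 is False; v < 6 is False
→ r = v + 3 = 14
r = 14*4 = 56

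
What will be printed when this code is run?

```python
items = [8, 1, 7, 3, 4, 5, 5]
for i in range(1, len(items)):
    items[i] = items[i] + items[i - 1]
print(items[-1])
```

33

i=1: items[1] = 1+8 = 9 → [8, 9, 7, 3, 4, 5, 5]
i=2: items[2] = 7+9 = 16 → [8, 9, 16, 3, 4, 5, 5]
i=3: items[3] = 3+16 = 19 → [8, 9, 16, 19, 4, 5, 5]
i=4: items[4] = 4+19 = 23 → [8, 9, 16, 19, 23, 5, 5]
i=5: items[5] = 5+23 = 28 → [8, 9, 16, 19, 23, 28, 5]
i=6: items[6] = 5+28 = 33 → [8, 9, 16, 19, 23, 28, 33]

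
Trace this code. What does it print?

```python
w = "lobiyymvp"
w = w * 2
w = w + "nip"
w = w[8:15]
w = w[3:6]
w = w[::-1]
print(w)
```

repeat ×2 → 'lobiyymvplobiyymvp'
+ 'nip' → 'lobiyymvplobiyymvpnip'
slice [8:15] → 'plobiyy'
slice [3:6] → 'biy'
reverse → 'yib'

yib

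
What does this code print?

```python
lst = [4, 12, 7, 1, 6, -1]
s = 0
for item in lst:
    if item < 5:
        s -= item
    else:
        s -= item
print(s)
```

-29

item=4: <5, s = 0-4 = -4
item=12: not <5, s = (-4)-12 = -16
item=7: not <5, s = (-16)-7 = -23
item=1: <5, s = (-23)-1 = -24
item=6: not <5, s = (-24)-6 = -30
item=-1: <5, s = (-30)-(-1) = -29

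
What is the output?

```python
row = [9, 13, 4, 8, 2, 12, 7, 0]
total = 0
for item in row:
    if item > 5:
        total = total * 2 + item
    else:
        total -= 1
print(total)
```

item=9: >5, total = 0*2+9 = 9
item=13: >5, total = 9*2+13 = 31
item=4: not >5, total = 31-1 = 30
item=8: >5, total = 30*2+8 = 68
item=2: not >5, total = 68-1 = 67
item=12: >5, total = 67*2+12 = 146
item=7: >5, total = 146*2+7 = 299
item=0: not >5, total = 299-1 = 298

298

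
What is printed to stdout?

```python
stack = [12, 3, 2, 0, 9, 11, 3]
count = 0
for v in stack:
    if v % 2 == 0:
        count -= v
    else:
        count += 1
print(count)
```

-10

v=12: even, count = 0-12 = -12
v=3: not even, count = (-12)+1 = -11
v=2: even, count = (-11)-2 = -13
v=0: even, count = (-13)-0 = -13
v=9: not even, count = (-13)+1 = -12
v=11: not even, count = (-12)+1 = -11
v=3: not even, count = (-11)+1 = -10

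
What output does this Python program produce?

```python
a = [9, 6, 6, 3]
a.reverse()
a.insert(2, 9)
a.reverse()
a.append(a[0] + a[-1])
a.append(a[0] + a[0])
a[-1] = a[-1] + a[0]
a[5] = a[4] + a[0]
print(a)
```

[9, 6, 9, 6, 3, 12, 27]

reverse → [3, 6, 6, 9]
insert 9 at 2 → [3, 6, 9, 6, 9]
reverse → [9, 6, 9, 6, 3]
append a[0]+a[-1] = 9+3 = 12 → [9, 6, 9, 6, 3, 12]
append a[0]+a[0] = 9+9 = 18 → [9, 6, 9, 6, 3, 12, 18]
a[-1] = a[-1]+a[0] = 18+9 = 27 → [9, 6, 9, 6, 3, 12, 27]
a[5] = a[4]+a[0] = 3+9 = 12 → [9, 6, 9, 6, 3, 12, 27]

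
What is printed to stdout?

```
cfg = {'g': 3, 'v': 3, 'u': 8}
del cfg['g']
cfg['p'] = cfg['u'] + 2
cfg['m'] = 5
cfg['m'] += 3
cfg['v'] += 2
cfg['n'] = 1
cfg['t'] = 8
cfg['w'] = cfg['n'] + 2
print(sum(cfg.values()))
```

del 'g' → {'v': 3, 'u': 8}
cfg['p'] = cfg['u']+2 = 10 → {'v': 3, 'u': 8, 'p': 10}
cfg['m'] = 5 → {'v': 3, 'u': 8, 'p': 10, 'm': 5}
cfg['m'] = 5+3 = 8 → {'v': 3, 'u': 8, 'p': 10, 'm': 8}
cfg['v'] = 3+2 = 5 → {'v': 5, 'u': 8, 'p': 10, 'm': 8}
cfg['n'] = 1 → {'v': 5, 'u': 8, 'p': 10, 'm': 8, 'n': 1}
cfg['t'] = 8 → {'v': 5, 'u': 8, 'p': 10, 'm': 8, 'n': 1, 't': 8}
cfg['w'] = cfg['n']+2 = 3 → {'v': 5, 'u': 8, 'p': 10, 'm': 8, 'n': 1, 't': 8, 'w': 3}
sum of values = 43

43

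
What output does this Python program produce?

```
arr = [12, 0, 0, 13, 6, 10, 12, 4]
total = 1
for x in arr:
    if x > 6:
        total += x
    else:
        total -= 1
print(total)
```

x=12: >6, total = 1+12 = 13
x=0: not >6, total = 13-1 = 12
x=0: not >6, total = 12-1 = 11
x=13: >6, total = 11+13 = 24
x=6: not >6, total = 24-1 = 23
x=10: >6, total = 23+10 = 33
x=12: >6, total = 33+12 = 45
x=4: not >6, total = 45-1 = 44

44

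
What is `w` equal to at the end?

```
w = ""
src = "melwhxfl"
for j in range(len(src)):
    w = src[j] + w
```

j=0: prepend 'm' → 'm'
j=1: prepend 'e' → 'em'
j=2: prepend 'l' → 'lem'
j=3: prepend 'w' → 'wlem'
j=4: prepend 'h' → 'hwlem'
j=5: prepend 'x' → 'xhwlem'
j=6: prepend 'f' → 'fxhwlem'
j=7: prepend 'l' → 'lfxhwlem'

'lfxhwlem'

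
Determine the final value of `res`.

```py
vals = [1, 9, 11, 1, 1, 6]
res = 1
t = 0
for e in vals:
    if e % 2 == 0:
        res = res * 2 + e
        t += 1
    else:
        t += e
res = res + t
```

32

e=1: not even; t=1
e=9: not even; t=10
e=11: not even; t=21
e=1: not even; t=22
e=1: not even; t=23
e=6: even, res = 1*2+6 = 8; t=24
res+t = 8+24 = 32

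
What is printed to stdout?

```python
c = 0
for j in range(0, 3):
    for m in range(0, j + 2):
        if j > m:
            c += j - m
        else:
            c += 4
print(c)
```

28

j=0,m=0: not 0>0, c = 0+4 = 4
j=0,m=1: not 0>1, c = 4+4 = 8
j=1,m=0: 1>0, c = 8+1 = 9
j=1,m=1: not 1>1, c = 9+4 = 13
j=1,m=2: not 1>2, c = 13+4 = 17
j=2,m=0: 2>0, c = 17+2 = 19
j=2,m=1: 2>1, c = 19+1 = 20
j=2,m=2: not 2>2, c = 20+4 = 24
j=2,m=3: not 2>3, c = 24+4 = 28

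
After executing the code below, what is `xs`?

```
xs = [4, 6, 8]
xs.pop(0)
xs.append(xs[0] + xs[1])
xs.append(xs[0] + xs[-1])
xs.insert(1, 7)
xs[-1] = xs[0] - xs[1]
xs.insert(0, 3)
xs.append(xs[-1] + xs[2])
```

pop(0) removes 4 → [6, 8]
append xs[0]+xs[1] = 6+8 = 14 → [6, 8, 14]
append xs[0]+xs[-1] = 6+14 = 20 → [6, 8, 14, 20]
insert 7 at 1 → [6, 7, 8, 14, 20]
xs[-1] = xs[0]-xs[1] = 6-7 = -1 → [6, 7, 8, 14, -1]
insert 3 at 0 → [3, 6, 7, 8, 14, -1]
append xs[-1]+xs[2] = (-1)+7 = 6 → [3, 6, 7, 8, 14, -1, 6]

[3, 6, 7, 8, 14, -1, 6]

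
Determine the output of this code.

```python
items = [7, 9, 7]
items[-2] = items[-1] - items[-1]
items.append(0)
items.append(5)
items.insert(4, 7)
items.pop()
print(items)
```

items[-2] = items[-1]-items[-1] = 7-7 = 0 → [7, 0, 7]
append 0 → [7, 0, 7, 0]
append 5 → [7, 0, 7, 0, 5]
insert 7 at 4 → [7, 0, 7, 0, 7, 5]
pop() removes 5 → [7, 0, 7, 0, 7]

[7, 0, 7, 0, 7]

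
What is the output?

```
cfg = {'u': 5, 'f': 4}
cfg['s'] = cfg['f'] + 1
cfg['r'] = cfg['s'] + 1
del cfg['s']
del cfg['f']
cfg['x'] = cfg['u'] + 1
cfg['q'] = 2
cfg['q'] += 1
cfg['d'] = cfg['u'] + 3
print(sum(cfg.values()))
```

28

cfg['s'] = cfg['f']+1 = 5 → {'u': 5, 'f': 4, 's': 5}
cfg['r'] = cfg['s']+1 = 6 → {'u': 5, 'f': 4, 's': 5, 'r': 6}
del 's' → {'u': 5, 'f': 4, 'r': 6}
del 'f' → {'u': 5, 'r': 6}
cfg['x'] = cfg['u']+1 = 6 → {'u': 5, 'r': 6, 'x': 6}
cfg['q'] = 2 → {'u': 5, 'r': 6, 'x': 6, 'q': 2}
cfg['q'] = 2+1 = 3 → {'u': 5, 'r': 6, 'x': 6, 'q': 3}
cfg['d'] = cfg['u']+3 = 8 → {'u': 5, 'r': 6, 'x': 6, 'q': 3, 'd': 8}
sum of values = 28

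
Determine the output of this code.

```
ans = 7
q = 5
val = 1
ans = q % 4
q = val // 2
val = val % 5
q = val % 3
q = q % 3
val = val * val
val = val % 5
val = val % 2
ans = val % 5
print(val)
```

ans = 5%4 = 1
q = 1//2 = 0
val = 1%5 = 1
q = 1%3 = 1
q = 1%3 = 1
val = 1*1 = 1
val = 1%5 = 1
val = 1%2 = 1
ans = 1%5 = 1

1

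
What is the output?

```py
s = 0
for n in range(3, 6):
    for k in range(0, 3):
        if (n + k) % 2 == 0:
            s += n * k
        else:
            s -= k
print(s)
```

11

n=3,k=0: odd sum, s = 0-0 = 0
n=3,k=1: even sum, s = 0+3 = 3
n=3,k=2: odd sum, s = 3-2 = 1
n=4,k=0: even sum, s = 1+0 = 1
n=4,k=1: odd sum, s = 1-1 = 0
n=4,k=2: even sum, s = 0+8 = 8
n=5,k=0: odd sum, s = 8-0 = 8
n=5,k=1: even sum, s = 8+5 = 13
n=5,k=2: odd sum, s = 13-2 = 11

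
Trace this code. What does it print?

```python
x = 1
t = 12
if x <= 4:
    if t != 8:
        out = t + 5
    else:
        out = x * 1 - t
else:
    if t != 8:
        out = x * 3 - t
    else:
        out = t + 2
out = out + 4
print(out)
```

x=1, t=12
x <= 4 is True; t != 8 is True
→ out = t + 5 = 17
out = 17+4 = 21

21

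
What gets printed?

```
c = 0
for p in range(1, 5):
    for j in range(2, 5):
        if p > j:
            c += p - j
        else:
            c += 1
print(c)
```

13

p=1,j=2: not 1>2, c = 0+1 = 1
p=1,j=3: not 1>3, c = 1+1 = 2
p=1,j=4: not 1>4, c = 2+1 = 3
p=2,j=2: not 2>2, c = 3+1 = 4
p=2,j=3: not 2>3, c = 4+1 = 5
p=2,j=4: not 2>4, c = 5+1 = 6
p=3,j=2: 3>2, c = 6+1 = 7
p=3,j=3: not 3>3, c = 7+1 = 8
p=3,j=4: not 3>4, c = 8+1 = 9
p=4,j=2: 4>2, c = 9+2 = 11
p=4,j=3: 4>3, c = 11+1 = 12
p=4,j=4: not 4>4, c = 12+1 = 13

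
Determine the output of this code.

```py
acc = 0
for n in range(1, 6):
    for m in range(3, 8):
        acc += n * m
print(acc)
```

375

n=1,m=3: acc = 0+3 = 3
n=1,m=4: acc = 3+4 = 7
n=1,m=5: acc = 7+5 = 12
n=1,m=6: acc = 12+6 = 18
n=1,m=7: acc = 18+7 = 25
n=2,m=3: acc = 25+6 = 31
n=2,m=4: acc = 31+8 = 39
n=2,m=5: acc = 39+10 = 49
n=2,m=6: acc = 49+12 = 61
n=2,m=7: acc = 61+14 = 75
n=3,m=3: acc = 75+9 = 84
n=3,m=4: acc = 84+12 = 96
n=3,m=5: acc = 96+15 = 111
n=3,m=6: acc = 111+18 = 129
n=3,m=7: acc = 129+21 = 150
n=4,m=3: acc = 150+12 = 162
n=4,m=4: acc = 162+16 = 178
n=4,m=5: acc = 178+20 = 198
n=4,m=6: acc = 198+24 = 222
n=4,m=7: acc = 222+28 = 250
n=5,m=3: acc = 250+15 = 265
n=5,m=4: acc = 265+20 = 285
n=5,m=5: acc = 285+25 = 310
n=5,m=6: acc = 310+30 = 340
n=5,m=7: acc = 340+35 = 375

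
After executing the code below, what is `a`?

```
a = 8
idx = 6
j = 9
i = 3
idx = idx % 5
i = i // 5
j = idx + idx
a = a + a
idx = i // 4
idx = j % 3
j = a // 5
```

idx = 6%5 = 1
i = 3//5 = 0
j = 1+1 = 2
a = 8+8 = 16
idx = 0//4 = 0
idx = 2%3 = 2
j = 16//5 = 3

16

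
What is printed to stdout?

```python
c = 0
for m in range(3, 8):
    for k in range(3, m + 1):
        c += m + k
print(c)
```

m=3,k=3: c = 0+6 = 6
m=4,k=3: c = 6+7 = 13
m=4,k=4: c = 13+8 = 21
m=5,k=3: c = 21+8 = 29
m=5,k=4: c = 29+9 = 38
m=5,k=5: c = 38+10 = 48
m=6,k=3: c = 48+9 = 57
m=6,k=4: c = 57+10 = 67
m=6,k=5: c = 67+11 = 78
m=6,k=6: c = 78+12 = 90
m=7,k=3: c = 90+10 = 100
m=7,k=4: c = 100+11 = 111
m=7,k=5: c = 111+12 = 123
m=7,k=6: c = 123+13 = 136
m=7,k=7: c = 136+14 = 150

150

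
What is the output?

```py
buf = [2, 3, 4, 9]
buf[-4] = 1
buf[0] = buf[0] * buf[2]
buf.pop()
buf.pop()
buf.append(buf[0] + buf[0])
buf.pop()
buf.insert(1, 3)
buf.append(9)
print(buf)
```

buf[-4] = 1 → [1, 3, 4, 9]
buf[0] = buf[0]*buf[2] = 1*4 = 4 → [4, 3, 4, 9]
pop() removes 9 → [4, 3, 4]
pop() removes 4 → [4, 3]
append buf[0]+buf[0] = 4+4 = 8 → [4, 3, 8]
pop() removes 8 → [4, 3]
insert 3 at 1 → [4, 3, 3]
append 9 → [4, 3, 3, 9]

[4, 3, 3, 9]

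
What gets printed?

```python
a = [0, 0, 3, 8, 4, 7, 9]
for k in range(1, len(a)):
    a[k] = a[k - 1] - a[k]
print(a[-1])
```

k=1: a[1] = 0-0 = 0 → [0, 0, 3, 8, 4, 7, 9]
k=2: a[2] = 0-3 = -3 → [0, 0, -3, 8, 4, 7, 9]
k=3: a[3] = (-3)-8 = -11 → [0, 0, -3, -11, 4, 7, 9]
k=4: a[4] = (-11)-4 = -15 → [0, 0, -3, -11, -15, 7, 9]
k=5: a[5] = (-15)-7 = -22 → [0, 0, -3, -11, -15, -22, 9]
k=6: a[6] = (-22)-9 = -31 → [0, 0, -3, -11, -15, -22, -31]

-31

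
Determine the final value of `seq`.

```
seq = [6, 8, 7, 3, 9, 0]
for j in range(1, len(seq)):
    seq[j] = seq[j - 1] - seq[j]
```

[6, -2, -9, -12, -21, -21]

j=1: seq[1] = 6-8 = -2 → [6, -2, 7, 3, 9, 0]
j=2: seq[2] = (-2)-7 = -9 → [6, -2, -9, 3, 9, 0]
j=3: seq[3] = (-9)-3 = -12 → [6, -2, -9, -12, 9, 0]
j=4: seq[4] = (-12)-9 = -21 → [6, -2, -9, -12, -21, 0]
j=5: seq[5] = (-21)-0 = -21 → [6, -2, -9, -12, -21, -21]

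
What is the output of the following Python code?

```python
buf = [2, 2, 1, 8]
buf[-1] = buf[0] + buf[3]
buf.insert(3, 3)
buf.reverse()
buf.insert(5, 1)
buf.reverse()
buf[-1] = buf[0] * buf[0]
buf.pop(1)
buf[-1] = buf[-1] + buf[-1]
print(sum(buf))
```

buf[-1] = buf[0]+buf[3] = 2+8 = 10 → [2, 2, 1, 10]
insert 3 at 3 → [2, 2, 1, 3, 10]
reverse → [10, 3, 1, 2, 2]
insert 1 at 5 → [10, 3, 1, 2, 2, 1]
reverse → [1, 2, 2, 1, 3, 10]
buf[-1] = buf[0]*buf[0] = 1*1 = 1 → [1, 2, 2, 1, 3, 1]
pop(1) removes 2 → [1, 2, 1, 3, 1]
buf[-1] = buf[-1]+buf[-1] = 1+1 = 2 → [1, 2, 1, 3, 2]
sum = 9

9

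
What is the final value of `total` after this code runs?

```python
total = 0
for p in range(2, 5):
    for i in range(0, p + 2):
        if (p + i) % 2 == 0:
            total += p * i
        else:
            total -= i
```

p=2,i=0: even sum, total = 0+0 = 0
p=2,i=1: odd sum, total = 0-1 = -1
p=2,i=2: even sum, total = (-1)+4 = 3
p=2,i=3: odd sum, total = 3-3 = 0
p=3,i=0: odd sum, total = 0-0 = 0
p=3,i=1: even sum, total = 0+3 = 3
p=3,i=2: odd sum, total = 3-2 = 1
p=3,i=3: even sum, total = 1+9 = 10
p=3,i=4: odd sum, total = 10-4 = 6
p=4,i=0: even sum, total = 6+0 = 6
p=4,i=1: odd sum, total = 6-1 = 5
p=4,i=2: even sum, total = 5+8 = 13
p=4,i=3: odd sum, total = 13-3 = 10
p=4,i=4: even sum, total = 10+16 = 26
p=4,i=5: odd sum, total = 26-5 = 21

21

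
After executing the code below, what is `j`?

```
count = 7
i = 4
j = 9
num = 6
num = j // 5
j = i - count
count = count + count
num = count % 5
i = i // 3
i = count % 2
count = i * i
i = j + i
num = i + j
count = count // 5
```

-3

num = 9//5 = 1
j = 4-7 = -3
count = 7+7 = 14
num = 14%5 = 4
i = 4//3 = 1
i = 14%2 = 0
count = 0*0 = 0
i = (-3)+0 = -3
num = (-3)+(-3) = -6
count = 0//5 = 0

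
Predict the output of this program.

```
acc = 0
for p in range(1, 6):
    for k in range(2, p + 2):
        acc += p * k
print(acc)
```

195

p=1,k=2: acc = 0+2 = 2
p=2,k=2: acc = 2+4 = 6
p=2,k=3: acc = 6+6 = 12
p=3,k=2: acc = 12+6 = 18
p=3,k=3: acc = 18+9 = 27
p=3,k=4: acc = 27+12 = 39
p=4,k=2: acc = 39+8 = 47
p=4,k=3: acc = 47+12 = 59
p=4,k=4: acc = 59+16 = 75
p=4,k=5: acc = 75+20 = 95
p=5,k=2: acc = 95+10 = 105
p=5,k=3: acc = 105+15 = 120
p=5,k=4: acc = 120+20 = 140
p=5,k=5: acc = 140+25 = 165
p=5,k=6: acc = 165+30 = 195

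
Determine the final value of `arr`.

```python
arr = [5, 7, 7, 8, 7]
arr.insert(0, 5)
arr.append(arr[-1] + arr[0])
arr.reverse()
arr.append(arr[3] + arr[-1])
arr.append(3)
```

insert 5 at 0 → [5, 5, 7, 7, 8, 7]
append arr[-1]+arr[0] = 7+5 = 12 → [5, 5, 7, 7, 8, 7, 12]
reverse → [12, 7, 8, 7, 7, 5, 5]
append arr[3]+arr[-1] = 7+5 = 12 → [12, 7, 8, 7, 7, 5, 5, 12]
append 3 → [12, 7, 8, 7, 7, 5, 5, 12, 3]

[12, 7, 8, 7, 7, 5, 5, 12, 3]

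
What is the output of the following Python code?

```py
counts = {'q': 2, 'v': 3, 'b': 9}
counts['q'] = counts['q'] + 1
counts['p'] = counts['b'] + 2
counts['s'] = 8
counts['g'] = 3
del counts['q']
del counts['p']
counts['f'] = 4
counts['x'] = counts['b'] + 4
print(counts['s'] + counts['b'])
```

counts['q'] = counts['q']+1 = 3 → {'q': 3, 'v': 3, 'b': 9}
counts['p'] = counts['b']+2 = 11 → {'q': 3, 'v': 3, 'b': 9, 'p': 11}
counts['s'] = 8 → {'q': 3, 'v': 3, 'b': 9, 'p': 11, 's': 8}
counts['g'] = 3 → {'q': 3, 'v': 3, 'b': 9, 'p': 11, 's': 8, 'g': 3}
del 'q' → {'v': 3, 'b': 9, 'p': 11, 's': 8, 'g': 3}
del 'p' → {'v': 3, 'b': 9, 's': 8, 'g': 3}
counts['f'] = 4 → {'v': 3, 'b': 9, 's': 8, 'g': 3, 'f': 4}
counts['x'] = counts['b']+4 = 13 → {'v': 3, 'b': 9, 's': 8, 'g': 3, 'f': 4, 'x': 13}
counts['s']+counts['b'] = 8+9 = 17

17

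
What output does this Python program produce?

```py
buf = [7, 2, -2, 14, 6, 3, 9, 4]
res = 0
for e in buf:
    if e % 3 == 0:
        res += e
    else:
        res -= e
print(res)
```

-7

e=7: not %3==0, res = 0-7 = -7
e=2: not %3==0, res = (-7)-2 = -9
e=-2: not %3==0, res = (-9)-(-2) = -7
e=14: not %3==0, res = (-7)-14 = -21
e=6: %3==0, res = (-21)+6 = -15
e=3: %3==0, res = (-15)+3 = -12
e=9: %3==0, res = (-12)+9 = -3
e=4: not %3==0, res = (-3)-4 = -7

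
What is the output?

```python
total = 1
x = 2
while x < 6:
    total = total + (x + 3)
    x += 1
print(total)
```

27

x=2: total = 1+5 = 6
x=3: total = 6+6 = 12
x=4: total = 12+7 = 19
x=5: total = 19+8 = 27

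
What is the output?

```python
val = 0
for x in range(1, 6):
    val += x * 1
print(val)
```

15

x=1: val = 0+1*1 = 1
x=2: val = 1+2*1 = 3
x=3: val = 3+3*1 = 6
x=4: val = 6+4*1 = 10
x=5: val = 10+5*1 = 15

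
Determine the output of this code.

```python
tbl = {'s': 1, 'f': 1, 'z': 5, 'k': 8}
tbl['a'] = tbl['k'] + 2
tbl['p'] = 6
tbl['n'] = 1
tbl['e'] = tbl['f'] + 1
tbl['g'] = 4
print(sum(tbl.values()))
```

38

tbl['a'] = tbl['k']+2 = 10 → {'s': 1, 'f': 1, 'z': 5, 'k': 8, 'a': 10}
tbl['p'] = 6 → {'s': 1, 'f': 1, 'z': 5, 'k': 8, 'a': 10, 'p': 6}
tbl['n'] = 1 → {'s': 1, 'f': 1, 'z': 5, 'k': 8, 'a': 10, 'p': 6, 'n': 1}
tbl['e'] = tbl['f']+1 = 2 → {'s': 1, 'f': 1, 'z': 5, 'k': 8, 'a': 10, 'p': 6, 'n': 1, 'e': 2}
tbl['g'] = 4 → {'s': 1, 'f': 1, 'z': 5, 'k': 8, 'a': 10, 'p': 6, 'n': 1, 'e': 2, 'g': 4}
sum of values = 38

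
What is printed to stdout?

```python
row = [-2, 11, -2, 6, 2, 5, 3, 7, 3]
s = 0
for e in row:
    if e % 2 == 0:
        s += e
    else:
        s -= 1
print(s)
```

e=-2: even, s = 0+(-2) = -2
e=11: not even, s = (-2)-1 = -3
e=-2: even, s = (-3)+(-2) = -5
e=6: even, s = (-5)+6 = 1
e=2: even, s = 1+2 = 3
e=5: not even, s = 3-1 = 2
e=3: not even, s = 2-1 = 1
e=7: not even, s = 1-1 = 0
e=3: not even, s = 0-1 = -1

-1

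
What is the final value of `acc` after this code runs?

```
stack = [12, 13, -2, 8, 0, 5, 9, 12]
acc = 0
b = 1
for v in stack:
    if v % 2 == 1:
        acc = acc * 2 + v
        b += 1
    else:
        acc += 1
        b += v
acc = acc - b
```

v=12: not odd, acc = 0+1 = 1; b=13
v=13: odd, acc = 1*2+13 = 15; b=14
v=-2: not odd, acc = 15+1 = 16; b=12
v=8: not odd, acc = 16+1 = 17; b=20
v=0: not odd, acc = 17+1 = 18; b=20
v=5: odd, acc = 18*2+5 = 41; b=21
v=9: odd, acc = 41*2+9 = 91; b=22
v=12: not odd, acc = 91+1 = 92; b=34
acc-b = 92-34 = 58

58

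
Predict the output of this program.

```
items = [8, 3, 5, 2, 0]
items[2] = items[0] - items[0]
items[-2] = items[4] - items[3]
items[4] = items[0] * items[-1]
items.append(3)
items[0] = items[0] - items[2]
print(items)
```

items[2] = items[0]-items[0] = 8-8 = 0 → [8, 3, 0, 2, 0]
items[-2] = items[4]-items[3] = 0-2 = -2 → [8, 3, 0, -2, 0]
items[4] = items[0]*items[-1] = 8*0 = 0 → [8, 3, 0, -2, 0]
append 3 → [8, 3, 0, -2, 0, 3]
items[0] = items[0]-items[2] = 8-0 = 8 → [8, 3, 0, -2, 0, 3]

[8, 3, 0, -2, 0, 3]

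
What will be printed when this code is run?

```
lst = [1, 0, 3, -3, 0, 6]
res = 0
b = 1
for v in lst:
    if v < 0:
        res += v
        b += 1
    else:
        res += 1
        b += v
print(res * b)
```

v=1: not <0, res = 0+1 = 1; b=2
v=0: not <0, res = 1+1 = 2; b=2
v=3: not <0, res = 2+1 = 3; b=5
v=-3: <0, res = 3+(-3) = 0; b=6
v=0: not <0, res = 0+1 = 1; b=6
v=6: not <0, res = 1+1 = 2; b=12
res*b = 2*12 = 24

24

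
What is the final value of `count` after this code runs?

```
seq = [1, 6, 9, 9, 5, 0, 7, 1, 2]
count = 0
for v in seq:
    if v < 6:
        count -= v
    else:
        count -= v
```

-40

v=1: <6, count = 0-1 = -1
v=6: not <6, count = (-1)-6 = -7
v=9: not <6, count = (-7)-9 = -16
v=9: not <6, count = (-16)-9 = -25
v=5: <6, count = (-25)-5 = -30
v=0: <6, count = (-30)-0 = -30
v=7: not <6, count = (-30)-7 = -37
v=1: <6, count = (-37)-1 = -38
v=2: <6, count = (-38)-2 = -40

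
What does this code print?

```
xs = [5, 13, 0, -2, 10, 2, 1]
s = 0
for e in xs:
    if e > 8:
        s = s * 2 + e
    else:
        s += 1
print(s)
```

46

e=5: not >8, s = 0+1 = 1
e=13: >8, s = 1*2+13 = 15
e=0: not >8, s = 15+1 = 16
e=-2: not >8, s = 16+1 = 17
e=10: >8, s = 17*2+10 = 44
e=2: not >8, s = 44+1 = 45
e=1: not >8, s = 45+1 = 46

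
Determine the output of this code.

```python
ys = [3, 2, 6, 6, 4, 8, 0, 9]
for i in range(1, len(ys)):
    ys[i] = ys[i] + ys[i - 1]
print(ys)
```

i=1: ys[1] = 2+3 = 5 → [3, 5, 6, 6, 4, 8, 0, 9]
i=2: ys[2] = 6+5 = 11 → [3, 5, 11, 6, 4, 8, 0, 9]
i=3: ys[3] = 6+11 = 17 → [3, 5, 11, 17, 4, 8, 0, 9]
i=4: ys[4] = 4+17 = 21 → [3, 5, 11, 17, 21, 8, 0, 9]
i=5: ys[5] = 8+21 = 29 → [3, 5, 11, 17, 21, 29, 0, 9]
i=6: ys[6] = 0+29 = 29 → [3, 5, 11, 17, 21, 29, 29, 9]
i=7: ys[7] = 9+29 = 38 → [3, 5, 11, 17, 21, 29, 29, 38]

[3, 5, 11, 17, 21, 29, 29, 38]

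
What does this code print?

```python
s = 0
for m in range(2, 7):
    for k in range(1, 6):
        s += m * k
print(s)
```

300

m=2,k=1: s = 0+2 = 2
m=2,k=2: s = 2+4 = 6
m=2,k=3: s = 6+6 = 12
m=2,k=4: s = 12+8 = 20
m=2,k=5: s = 20+10 = 30
m=3,k=1: s = 30+3 = 33
m=3,k=2: s = 33+6 = 39
m=3,k=3: s = 39+9 = 48
m=3,k=4: s = 48+12 = 60
m=3,k=5: s = 60+15 = 75
m=4,k=1: s = 75+4 = 79
m=4,k=2: s = 79+8 = 87
m=4,k=3: s = 87+12 = 99
m=4,k=4: s = 99+16 = 115
m=4,k=5: s = 115+20 = 135
m=5,k=1: s = 135+5 = 140
m=5,k=2: s = 140+10 = 150
m=5,k=3: s = 150+15 = 165
m=5,k=4: s = 165+20 = 185
m=5,k=5: s = 185+25 = 210
m=6,k=1: s = 210+6 = 216
m=6,k=2: s = 216+12 = 228
m=6,k=3: s = 228+18 = 246
m=6,k=4: s = 246+24 = 270
m=6,k=5: s = 270+30 = 300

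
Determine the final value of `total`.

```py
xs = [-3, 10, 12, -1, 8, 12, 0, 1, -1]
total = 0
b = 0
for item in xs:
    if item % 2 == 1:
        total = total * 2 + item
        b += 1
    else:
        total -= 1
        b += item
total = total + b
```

-9

item=-3: odd, total = 0*2+(-3) = -3; b=1
item=10: not odd, total = (-3)-1 = -4; b=11
item=12: not odd, total = (-4)-1 = -5; b=23
item=-1: odd, total = (-5)*2+(-1) = -11; b=24
item=8: not odd, total = (-11)-1 = -12; b=32
item=12: not odd, total = (-12)-1 = -13; b=44
item=0: not odd, total = (-13)-1 = -14; b=44
item=1: odd, total = (-14)*2+1 = -27; b=45
item=-1: odd, total = (-27)*2+(-1) = -55; b=46
total+b = (-55)+46 = -9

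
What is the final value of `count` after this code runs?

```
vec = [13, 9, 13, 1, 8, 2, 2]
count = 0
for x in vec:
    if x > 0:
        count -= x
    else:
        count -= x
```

x=13: >0, count = 0-13 = -13
x=9: >0, count = (-13)-9 = -22
x=13: >0, count = (-22)-13 = -35
x=1: >0, count = (-35)-1 = -36
x=8: >0, count = (-36)-8 = -44
x=2: >0, count = (-44)-2 = -46
x=2: >0, count = (-46)-2 = -48

-48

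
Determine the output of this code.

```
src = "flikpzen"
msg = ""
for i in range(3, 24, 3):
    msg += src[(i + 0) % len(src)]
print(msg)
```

i=3: add src[3]='k' → 'k'
i=6: add src[6]='e' → 'ke'
i=9: add src[1]='l' → 'kel'
i=12: add src[4]='p' → 'kelp'
i=15: add src[7]='n' → 'kelpn'
i=18: add src[2]='i' → 'kelpni'
i=21: add src[5]='z' → 'kelpniz'

kelpniz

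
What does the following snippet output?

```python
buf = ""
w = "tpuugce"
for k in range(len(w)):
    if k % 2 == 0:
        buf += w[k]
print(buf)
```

tuge

k=0: add 't' → 't'
k=1: skip
k=2: add 'u' → 'tu'
k=3: skip
k=4: add 'g' → 'tug'
k=5: skip
k=6: add 'e' → 'tuge'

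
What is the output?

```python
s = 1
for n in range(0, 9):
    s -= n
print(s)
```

n=0: s = 1-0 = 1
n=1: s = 1-1 = 0
n=2: s = 0-2 = -2
n=3: s = (-2)-3 = -5
n=4: s = (-5)-4 = -9
n=5: s = (-9)-5 = -14
n=6: s = (-14)-6 = -20
n=7: s = (-20)-7 = -27
n=8: s = (-27)-8 = -35

-35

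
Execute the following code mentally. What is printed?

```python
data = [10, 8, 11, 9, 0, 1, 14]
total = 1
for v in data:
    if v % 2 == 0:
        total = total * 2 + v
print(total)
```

v=10: even, total = 1*2+10 = 12
v=8: even, total = 12*2+8 = 32
v=11: not even
v=9: not even
v=0: even, total = 32*2+0 = 64
v=1: not even
v=14: even, total = 64*2+14 = 142

142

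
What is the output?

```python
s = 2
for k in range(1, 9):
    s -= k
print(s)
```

-34

k=1: s = 2-1 = 1
k=2: s = 1-2 = -1
k=3: s = (-1)-3 = -4
k=4: s = (-4)-4 = -8
k=5: s = (-8)-5 = -13
k=6: s = (-13)-6 = -19
k=7: s = (-19)-7 = -26
k=8: s = (-26)-8 = -34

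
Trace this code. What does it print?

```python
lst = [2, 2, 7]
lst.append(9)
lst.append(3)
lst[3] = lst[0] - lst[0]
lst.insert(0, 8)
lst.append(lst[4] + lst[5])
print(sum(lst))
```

25

append 9 → [2, 2, 7, 9]
append 3 → [2, 2, 7, 9, 3]
lst[3] = lst[0]-lst[0] = 2-2 = 0 → [2, 2, 7, 0, 3]
insert 8 at 0 → [8, 2, 2, 7, 0, 3]
append lst[4]+lst[5] = 0+3 = 3 → [8, 2, 2, 7, 0, 3, 3]
sum = 25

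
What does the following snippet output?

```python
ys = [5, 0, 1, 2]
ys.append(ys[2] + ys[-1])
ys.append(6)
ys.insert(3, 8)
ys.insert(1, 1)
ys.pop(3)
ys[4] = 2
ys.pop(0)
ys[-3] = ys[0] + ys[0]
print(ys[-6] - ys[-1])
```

-5

append ys[2]+ys[-1] = 1+2 = 3 → [5, 0, 1, 2, 3]
append 6 → [5, 0, 1, 2, 3, 6]
insert 8 at 3 → [5, 0, 1, 8, 2, 3, 6]
insert 1 at 1 → [5, 1, 0, 1, 8, 2, 3, 6]
pop(3) removes 1 → [5, 1, 0, 8, 2, 3, 6]
ys[4] = 2 → [5, 1, 0, 8, 2, 3, 6]
pop(0) removes 5 → [1, 0, 8, 2, 3, 6]
ys[-3] = ys[0]+ys[0] = 1+1 = 2 → [1, 0, 8, 2, 3, 6]
ys[-6]-ys[-1] = 1-6 = -5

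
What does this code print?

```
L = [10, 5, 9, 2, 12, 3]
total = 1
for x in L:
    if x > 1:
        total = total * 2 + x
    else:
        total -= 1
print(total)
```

x=10: >1, total = 1*2+10 = 12
x=5: >1, total = 12*2+5 = 29
x=9: >1, total = 29*2+9 = 67
x=2: >1, total = 67*2+2 = 136
x=12: >1, total = 136*2+12 = 284
x=3: >1, total = 284*2+3 = 571

571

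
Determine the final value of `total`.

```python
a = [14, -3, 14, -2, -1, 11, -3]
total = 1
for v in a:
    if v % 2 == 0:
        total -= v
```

v=14: even, total = 1-14 = -13
v=-3: not even
v=14: even, total = (-13)-14 = -27
v=-2: even, total = (-27)-(-2) = -25
v=-1: not even
v=11: not even
v=-3: not even

-25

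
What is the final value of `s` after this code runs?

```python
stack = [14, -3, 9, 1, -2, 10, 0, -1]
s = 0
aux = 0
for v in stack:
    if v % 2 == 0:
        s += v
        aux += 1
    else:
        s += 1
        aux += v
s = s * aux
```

260

v=14: even, s = 0+14 = 14; aux=1
v=-3: not even, s = 14+1 = 15; aux=-2
v=9: not even, s = 15+1 = 16; aux=7
v=1: not even, s = 16+1 = 17; aux=8
v=-2: even, s = 17+(-2) = 15; aux=9
v=10: even, s = 15+10 = 25; aux=10
v=0: even, s = 25+0 = 25; aux=11
v=-1: not even, s = 25+1 = 26; aux=10
s*aux = 26*10 = 260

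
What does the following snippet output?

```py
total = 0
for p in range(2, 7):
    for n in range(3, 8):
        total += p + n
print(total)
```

225

p=2,n=3: total = 0+5 = 5
p=2,n=4: total = 5+6 = 11
p=2,n=5: total = 11+7 = 18
p=2,n=6: total = 18+8 = 26
p=2,n=7: total = 26+9 = 35
p=3,n=3: total = 35+6 = 41
p=3,n=4: total = 41+7 = 48
p=3,n=5: total = 48+8 = 56
p=3,n=6: total = 56+9 = 65
p=3,n=7: total = 65+10 = 75
p=4,n=3: total = 75+7 = 82
p=4,n=4: total = 82+8 = 90
p=4,n=5: total = 90+9 = 99
p=4,n=6: total = 99+10 = 109
p=4,n=7: total = 109+11 = 120
p=5,n=3: total = 120+8 = 128
p=5,n=4: total = 128+9 = 137
p=5,n=5: total = 137+10 = 147
p=5,n=6: total = 147+11 = 158
p=5,n=7: total = 158+12 = 170
p=6,n=3: total = 170+9 = 179
p=6,n=4: total = 179+10 = 189
p=6,n=5: total = 189+11 = 200
p=6,n=6: total = 200+12 = 212
p=6,n=7: total = 212+13 = 225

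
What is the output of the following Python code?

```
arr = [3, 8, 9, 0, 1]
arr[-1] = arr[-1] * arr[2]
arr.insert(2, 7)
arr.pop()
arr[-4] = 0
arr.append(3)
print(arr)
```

[3, 0, 7, 9, 0, 3]

arr[-1] = arr[-1]*arr[2] = 1*9 = 9 → [3, 8, 9, 0, 9]
insert 7 at 2 → [3, 8, 7, 9, 0, 9]
pop() removes 9 → [3, 8, 7, 9, 0]
arr[-4] = 0 → [3, 0, 7, 9, 0]
append 3 → [3, 0, 7, 9, 0, 3]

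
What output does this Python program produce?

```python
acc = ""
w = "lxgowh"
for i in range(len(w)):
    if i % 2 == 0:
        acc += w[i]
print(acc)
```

i=0: add 'l' → 'l'
i=1: skip
i=2: add 'g' → 'lg'
i=3: skip
i=4: add 'w' → 'lgw'
i=5: skip

lgw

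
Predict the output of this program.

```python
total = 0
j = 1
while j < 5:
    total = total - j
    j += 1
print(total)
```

j=1: total = 0-1 = -1
j=2: total = (-1)-2 = -3
j=3: total = (-3)-3 = -6
j=4: total = (-6)-4 = -10

-10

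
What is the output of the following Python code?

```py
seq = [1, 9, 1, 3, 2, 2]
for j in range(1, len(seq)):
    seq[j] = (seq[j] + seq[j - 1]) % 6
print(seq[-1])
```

j=1: seq[1] = (9+1)%6 = 4 → [1, 4, 1, 3, 2, 2]
j=2: seq[2] = (1+4)%6 = 5 → [1, 4, 5, 3, 2, 2]
j=3: seq[3] = (3+5)%6 = 2 → [1, 4, 5, 2, 2, 2]
j=4: seq[4] = (2+2)%6 = 4 → [1, 4, 5, 2, 4, 2]
j=5: seq[5] = (2+4)%6 = 0 → [1, 4, 5, 2, 4, 0]

0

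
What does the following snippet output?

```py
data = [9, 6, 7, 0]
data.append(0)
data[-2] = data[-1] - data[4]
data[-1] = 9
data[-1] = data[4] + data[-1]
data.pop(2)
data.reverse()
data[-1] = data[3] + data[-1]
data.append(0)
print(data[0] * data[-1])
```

append 0 → [9, 6, 7, 0, 0]
data[-2] = data[-1]-data[4] = 0-0 = 0 → [9, 6, 7, 0, 0]
data[-1] = 9 → [9, 6, 7, 0, 9]
data[-1] = data[4]+data[-1] = 9+9 = 18 → [9, 6, 7, 0, 18]
pop(2) removes 7 → [9, 6, 0, 18]
reverse → [18, 0, 6, 9]
data[-1] = data[3]+data[-1] = 9+9 = 18 → [18, 0, 6, 18]
append 0 → [18, 0, 6, 18, 0]
data[0]*data[-1] = 18*0 = 0

0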